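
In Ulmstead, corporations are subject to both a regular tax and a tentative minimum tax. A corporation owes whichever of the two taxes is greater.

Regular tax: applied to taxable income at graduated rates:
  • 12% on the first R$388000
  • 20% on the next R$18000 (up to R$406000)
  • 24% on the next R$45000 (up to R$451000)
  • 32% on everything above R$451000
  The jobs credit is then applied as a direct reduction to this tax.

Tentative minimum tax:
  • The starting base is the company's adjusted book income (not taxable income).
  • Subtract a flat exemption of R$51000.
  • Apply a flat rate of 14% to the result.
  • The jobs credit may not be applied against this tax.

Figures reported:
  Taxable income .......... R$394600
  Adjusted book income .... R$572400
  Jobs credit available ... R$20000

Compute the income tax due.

Regular tax:
  R$388000 × 12% = R$46560
  R$6600 × 20% = R$1320
  → R$47880
  Less jobs credit R$20000 → R$27880

Tentative minimum tax:
  Base (adjusted book income): R$572400
  Less exemption R$51000 → base R$521400
  R$521400 × 14% = R$72996

R$72996 > R$27880, so the tentative minimum tax is the binding amount.

R$72996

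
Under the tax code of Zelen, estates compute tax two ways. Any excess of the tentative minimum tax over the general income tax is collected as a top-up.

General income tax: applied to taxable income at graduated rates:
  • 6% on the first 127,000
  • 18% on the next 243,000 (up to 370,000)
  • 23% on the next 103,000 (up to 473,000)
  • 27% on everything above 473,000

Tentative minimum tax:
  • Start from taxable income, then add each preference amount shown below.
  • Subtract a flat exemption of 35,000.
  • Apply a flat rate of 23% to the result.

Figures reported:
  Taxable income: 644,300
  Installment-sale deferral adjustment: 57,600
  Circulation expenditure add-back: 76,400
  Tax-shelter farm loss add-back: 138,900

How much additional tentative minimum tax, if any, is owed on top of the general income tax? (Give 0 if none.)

81,605

Tentative minimum tax:
  Adjusted income: 644,300 + 57,600 + 76,400 + 138,900 = 917,200
  Less exemption 35,000 → base 882,200
  882,200 × 23% = 202,906

General income tax:
  127,000 × 6% = 7,620
  243,000 × 18% = 43,740
  103,000 × 23% = 23,690
  171,300 × 27% = 46,251
  → 121,301

Excess of tentative minimum tax over general income tax: 202,906 − 121,301 = 81,605.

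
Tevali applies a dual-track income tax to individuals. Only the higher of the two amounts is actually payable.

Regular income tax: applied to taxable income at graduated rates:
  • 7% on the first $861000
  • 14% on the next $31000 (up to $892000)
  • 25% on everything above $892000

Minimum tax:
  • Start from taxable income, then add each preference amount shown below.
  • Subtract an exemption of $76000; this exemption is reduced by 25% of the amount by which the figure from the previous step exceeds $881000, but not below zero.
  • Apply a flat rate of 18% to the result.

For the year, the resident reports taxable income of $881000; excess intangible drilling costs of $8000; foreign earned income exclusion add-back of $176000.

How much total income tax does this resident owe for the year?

Regular income tax:
  $861000 × 7% = $60270
  $20000 × 14% = $2800
  → $63070

Minimum tax:
  Adjusted income: $881000 + $8000 + $176000 = $1065000
  Exemption: $76000 − 25% × ($1065000 − $881000) = $76000 − $46000 = $30000
  Base: $1065000 − $30000 = $1035000
  $1035000 × 18% = $186300

$186300 > $63070, so the minimum tax is the binding amount.

$186300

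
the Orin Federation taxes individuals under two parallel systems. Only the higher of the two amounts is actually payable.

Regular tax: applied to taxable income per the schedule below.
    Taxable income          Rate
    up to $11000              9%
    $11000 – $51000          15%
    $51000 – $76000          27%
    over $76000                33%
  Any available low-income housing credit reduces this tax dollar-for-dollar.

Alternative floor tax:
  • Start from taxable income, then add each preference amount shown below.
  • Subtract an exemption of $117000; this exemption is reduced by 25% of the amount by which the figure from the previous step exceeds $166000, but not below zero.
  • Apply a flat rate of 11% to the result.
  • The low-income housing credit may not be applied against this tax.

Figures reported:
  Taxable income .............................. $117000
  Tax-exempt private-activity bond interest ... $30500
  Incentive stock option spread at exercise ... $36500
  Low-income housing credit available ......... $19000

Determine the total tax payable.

$8270

Regular tax:
  $11000 × 9% = $990
  $40000 × 15% = $6000
  $25000 × 27% = $6750
  $41000 × 33% = $13530
  → $27270
  Less low-income housing credit $19000 → $8270

Alternative floor tax:
  Adjusted income: $117000 + $30500 + $36500 = $184000
  Exemption: $117000 − 25% × ($184000 − $166000) = $117000 − $4500 = $112500
  Base: $184000 − $112500 = $71500
  $71500 × 11% = $7865

$8270 > $7865, so the regular tax governs.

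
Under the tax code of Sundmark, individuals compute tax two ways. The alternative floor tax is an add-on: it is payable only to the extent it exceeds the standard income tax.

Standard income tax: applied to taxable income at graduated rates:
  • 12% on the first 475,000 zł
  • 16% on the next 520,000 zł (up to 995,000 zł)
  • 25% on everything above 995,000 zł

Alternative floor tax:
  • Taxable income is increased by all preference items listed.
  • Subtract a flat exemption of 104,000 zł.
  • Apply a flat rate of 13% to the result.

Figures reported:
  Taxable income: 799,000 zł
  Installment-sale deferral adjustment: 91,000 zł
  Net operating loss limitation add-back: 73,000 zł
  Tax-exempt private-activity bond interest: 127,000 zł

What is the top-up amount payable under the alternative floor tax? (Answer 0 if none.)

Alternative floor tax:
  Adjusted income: 799,000 zł + 91,000 zł + 73,000 zł + 127,000 zł = 1,090,000 zł
  Less exemption 104,000 zł → base 986,000 zł
  986,000 zł × 13% = 128,180 zł

Standard income tax:
  475,000 zł × 12% = 57,000 zł
  324,000 zł × 16% = 51,840 zł
  → 108,840 zł

Excess of alternative floor tax over standard income tax: 128,180 zł − 108,840 zł = 19,340 zł.

19,340 zł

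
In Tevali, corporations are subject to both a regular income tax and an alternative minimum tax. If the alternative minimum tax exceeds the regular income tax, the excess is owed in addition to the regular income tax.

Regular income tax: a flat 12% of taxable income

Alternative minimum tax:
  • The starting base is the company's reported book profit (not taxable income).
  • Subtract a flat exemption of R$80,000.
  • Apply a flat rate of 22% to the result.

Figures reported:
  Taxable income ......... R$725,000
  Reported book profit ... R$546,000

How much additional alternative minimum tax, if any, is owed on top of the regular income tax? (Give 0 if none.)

R$15,520

Alternative minimum tax:
  Base (reported book profit): R$546,000
  Less exemption R$80,000 → base R$466,000
  R$466,000 × 22% = R$102,520

Regular income tax:
  R$725,000 × 12% = R$87,000

Excess of alternative minimum tax over regular income tax: R$102,520 − R$87,000 = R$15,520.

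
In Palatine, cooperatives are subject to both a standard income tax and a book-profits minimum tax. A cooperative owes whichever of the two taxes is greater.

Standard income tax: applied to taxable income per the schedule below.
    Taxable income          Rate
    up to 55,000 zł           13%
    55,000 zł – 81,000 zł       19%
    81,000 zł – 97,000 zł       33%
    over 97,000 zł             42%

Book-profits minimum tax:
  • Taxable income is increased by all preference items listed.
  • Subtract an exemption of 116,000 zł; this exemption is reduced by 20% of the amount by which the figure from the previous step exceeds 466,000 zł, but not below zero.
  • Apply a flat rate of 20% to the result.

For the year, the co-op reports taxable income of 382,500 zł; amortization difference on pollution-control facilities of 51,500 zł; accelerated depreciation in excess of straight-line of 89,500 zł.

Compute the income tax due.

137,280 zł

Book-profits minimum tax:
  Adjusted income: 382,500 zł + 51,500 zł + 89,500 zł = 523,500 zł
  Exemption: 116,000 zł − 20% × (523,500 zł − 466,000 zł) = 116,000 zł − 11,500 zł = 104,500 zł
  Base: 523,500 zł − 104,500 zł = 419,000 zł
  419,000 zł × 20% = 83,800 zł

Standard income tax:
  55,000 zł × 13% = 7,150 zł
  26,000 zł × 19% = 4,940 zł
  16,000 zł × 33% = 5,280 zł
  285,500 zł × 42% = 119,910 zł
  → 137,280 zł

137,280 zł > 83,800 zł, so the standard income tax governs.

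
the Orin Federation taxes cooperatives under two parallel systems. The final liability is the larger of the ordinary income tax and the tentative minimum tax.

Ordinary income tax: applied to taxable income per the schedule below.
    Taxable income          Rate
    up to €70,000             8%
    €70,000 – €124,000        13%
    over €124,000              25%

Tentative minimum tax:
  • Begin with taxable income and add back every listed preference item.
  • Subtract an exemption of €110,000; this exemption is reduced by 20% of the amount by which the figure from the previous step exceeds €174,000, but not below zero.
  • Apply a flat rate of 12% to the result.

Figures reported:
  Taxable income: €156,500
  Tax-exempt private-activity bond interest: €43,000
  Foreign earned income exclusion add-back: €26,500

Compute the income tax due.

Ordinary income tax:
  €70,000 × 8% = €5,600
  €54,000 × 13% = €7,020
  €32,500 × 25% = €8,125
  → €20,745

Tentative minimum tax:
  Adjusted income: €156,500 + €43,000 + €26,500 = €226,000
  Exemption: €110,000 − 20% × (€226,000 − €174,000) = €110,000 − €10,400 = €99,600
  Base: €226,000 − €99,600 = €126,400
  €126,400 × 12% = €15,168

€20,745 > €15,168, so the ordinary income tax governs.

€20,745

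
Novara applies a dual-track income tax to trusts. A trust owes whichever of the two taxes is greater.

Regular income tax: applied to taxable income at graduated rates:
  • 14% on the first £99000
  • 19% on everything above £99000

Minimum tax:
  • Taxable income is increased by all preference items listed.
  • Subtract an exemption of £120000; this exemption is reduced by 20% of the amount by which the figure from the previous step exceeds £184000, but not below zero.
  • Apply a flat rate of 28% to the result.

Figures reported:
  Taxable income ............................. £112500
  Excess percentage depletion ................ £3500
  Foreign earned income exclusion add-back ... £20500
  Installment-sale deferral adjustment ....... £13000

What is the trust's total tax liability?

Regular income tax:
  £99000 × 14% = £13860
  £13500 × 19% = £2565
  → £16425

Minimum tax:
  Adjusted income: £112500 + £3500 + £20500 + £13000 = £149500
  Exemption: £149500 ≤ £184000, so full £120000 applies
  Base: £149500 − £120000 = £29500
  £29500 × 28% = £8260

£16425 > £8260, so the regular income tax governs.

£16425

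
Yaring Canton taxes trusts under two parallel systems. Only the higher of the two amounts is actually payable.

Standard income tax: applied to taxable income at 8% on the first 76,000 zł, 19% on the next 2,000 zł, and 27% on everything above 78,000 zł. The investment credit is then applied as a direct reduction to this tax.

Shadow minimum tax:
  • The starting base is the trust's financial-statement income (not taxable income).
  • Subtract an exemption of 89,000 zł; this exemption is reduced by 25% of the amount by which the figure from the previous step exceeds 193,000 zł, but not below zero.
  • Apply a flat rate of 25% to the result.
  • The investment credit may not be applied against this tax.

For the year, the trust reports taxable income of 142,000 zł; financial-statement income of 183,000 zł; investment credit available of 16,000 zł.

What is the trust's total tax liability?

23,500 zł

Standard income tax:
  76,000 zł × 8% = 6,080 zł
  2,000 zł × 19% = 380 zł
  64,000 zł × 27% = 17,280 zł
  → 23,740 zł
  Less investment credit 16,000 zł → 7,740 zł

Shadow minimum tax:
  Base (financial-statement income): 183,000 zł
  Exemption: 183,000 zł ≤ 193,000 zł, so full 89,000 zł applies
  Base: 183,000 zł − 89,000 zł = 94,000 zł
  94,000 zł × 25% = 23,500 zł

23,500 zł > 7,740 zł, so the shadow minimum tax is the binding amount.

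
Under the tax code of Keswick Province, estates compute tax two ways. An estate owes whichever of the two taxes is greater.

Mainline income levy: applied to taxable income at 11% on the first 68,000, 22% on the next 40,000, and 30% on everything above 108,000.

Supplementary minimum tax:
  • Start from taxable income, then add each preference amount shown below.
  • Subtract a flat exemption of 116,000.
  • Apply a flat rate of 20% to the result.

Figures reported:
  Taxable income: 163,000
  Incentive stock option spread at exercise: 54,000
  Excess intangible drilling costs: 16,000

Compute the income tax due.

32,780

Mainline income levy:
  68,000 × 11% = 7,480
  40,000 × 22% = 8,800
  55,000 × 30% = 16,500
  → 32,780

Supplementary minimum tax:
  Adjusted income: 163,000 + 54,000 + 16,000 = 233,000
  Less exemption 116,000 → base 117,000
  117,000 × 20% = 23,400

32,780 > 23,400, so the mainline income levy governs.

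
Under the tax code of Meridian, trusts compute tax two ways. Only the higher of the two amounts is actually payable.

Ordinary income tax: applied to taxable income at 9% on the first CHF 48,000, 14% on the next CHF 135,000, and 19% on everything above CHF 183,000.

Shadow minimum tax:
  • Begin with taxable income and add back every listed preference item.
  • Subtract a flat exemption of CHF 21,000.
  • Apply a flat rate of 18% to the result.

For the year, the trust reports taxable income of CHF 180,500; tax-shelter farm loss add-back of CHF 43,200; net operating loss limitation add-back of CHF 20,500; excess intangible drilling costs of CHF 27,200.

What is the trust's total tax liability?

Ordinary income tax:
  CHF 48,000 × 9% = CHF 4,320
  CHF 132,500 × 14% = CHF 18,550
  → CHF 22,870

Shadow minimum tax:
  Adjusted income: CHF 180,500 + CHF 43,200 + CHF 20,500 + CHF 27,200 = CHF 271,400
  Less exemption CHF 21,000 → base CHF 250,400
  CHF 250,400 × 18% = CHF 45,072

CHF 45,072 > CHF 22,870, so the shadow minimum tax is the binding amount.

CHF 45,072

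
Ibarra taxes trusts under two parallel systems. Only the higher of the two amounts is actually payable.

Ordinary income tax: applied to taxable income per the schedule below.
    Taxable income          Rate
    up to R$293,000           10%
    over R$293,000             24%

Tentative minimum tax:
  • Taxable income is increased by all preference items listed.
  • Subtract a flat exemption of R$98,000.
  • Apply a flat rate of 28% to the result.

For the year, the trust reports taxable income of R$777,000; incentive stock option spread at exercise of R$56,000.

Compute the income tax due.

Tentative minimum tax:
  Adjusted income: R$777,000 + R$56,000 = R$833,000
  Less exemption R$98,000 → base R$735,000
  R$735,000 × 28% = R$205,800

Ordinary income tax:
  R$293,000 × 10% = R$29,300
  R$484,000 × 24% = R$116,160
  → R$145,460

R$205,800 > R$145,460, so the tentative minimum tax is the binding amount.

R$205,800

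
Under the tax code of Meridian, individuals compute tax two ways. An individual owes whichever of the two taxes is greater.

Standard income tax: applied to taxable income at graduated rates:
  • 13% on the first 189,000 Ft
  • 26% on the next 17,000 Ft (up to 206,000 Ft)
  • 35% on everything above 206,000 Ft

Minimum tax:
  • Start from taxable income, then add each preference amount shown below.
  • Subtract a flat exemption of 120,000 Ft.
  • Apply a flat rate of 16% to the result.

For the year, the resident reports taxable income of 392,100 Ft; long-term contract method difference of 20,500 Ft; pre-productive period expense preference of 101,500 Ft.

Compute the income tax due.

94,125 Ft

Standard income tax:
  189,000 Ft × 13% = 24,570 Ft
  17,000 Ft × 26% = 4,420 Ft
  186,100 Ft × 35% = 65,135 Ft
  → 94,125 Ft

Minimum tax:
  Adjusted income: 392,100 Ft + 20,500 Ft + 101,500 Ft = 514,100 Ft
  Less exemption 120,000 Ft → base 394,100 Ft
  394,100 Ft × 16% = 63,056 Ft

94,125 Ft > 63,056 Ft, so the standard income tax governs.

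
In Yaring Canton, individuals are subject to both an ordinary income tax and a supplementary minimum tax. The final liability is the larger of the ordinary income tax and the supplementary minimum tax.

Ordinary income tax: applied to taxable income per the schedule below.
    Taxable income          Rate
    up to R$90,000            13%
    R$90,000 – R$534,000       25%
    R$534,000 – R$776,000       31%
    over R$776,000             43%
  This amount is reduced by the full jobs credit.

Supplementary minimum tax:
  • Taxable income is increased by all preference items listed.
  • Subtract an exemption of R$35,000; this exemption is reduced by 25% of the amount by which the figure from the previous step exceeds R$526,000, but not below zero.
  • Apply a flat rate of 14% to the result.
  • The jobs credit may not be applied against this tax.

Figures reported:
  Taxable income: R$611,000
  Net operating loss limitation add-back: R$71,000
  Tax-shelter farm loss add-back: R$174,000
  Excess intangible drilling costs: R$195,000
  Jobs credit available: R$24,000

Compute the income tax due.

Supplementary minimum tax:
  Adjusted income: R$611,000 + R$71,000 + R$174,000 + R$195,000 = R$1,051,000
  Exemption: 25% × (R$1,051,000 − R$526,000) = R$131,250 ≥ R$35,000, so the exemption is fully phased out
  Base: R$1,051,000 − R$0 = R$1,051,000
  R$1,051,000 × 14% = R$147,140

Ordinary income tax:
  R$90,000 × 13% = R$11,700
  R$444,000 × 25% = R$111,000
  R$77,000 × 31% = R$23,870
  → R$146,570
  Less jobs credit R$24,000 → R$122,570

R$147,140 > R$122,570, so the supplementary minimum tax is the binding amount.

R$147,140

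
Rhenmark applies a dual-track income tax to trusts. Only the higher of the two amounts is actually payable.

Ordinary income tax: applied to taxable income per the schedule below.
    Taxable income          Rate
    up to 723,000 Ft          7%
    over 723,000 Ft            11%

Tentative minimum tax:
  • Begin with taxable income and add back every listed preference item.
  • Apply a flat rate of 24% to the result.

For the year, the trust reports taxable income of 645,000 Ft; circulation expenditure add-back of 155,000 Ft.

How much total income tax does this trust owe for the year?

Ordinary income tax:
  645,000 Ft × 7% = 45,150 Ft

Tentative minimum tax:
  Adjusted income: 645,000 Ft + 155,000 Ft = 800,000 Ft
  800,000 Ft × 24% = 192,000 Ft

192,000 Ft > 45,150 Ft, so the tentative minimum tax is the binding amount.

192,000 Ft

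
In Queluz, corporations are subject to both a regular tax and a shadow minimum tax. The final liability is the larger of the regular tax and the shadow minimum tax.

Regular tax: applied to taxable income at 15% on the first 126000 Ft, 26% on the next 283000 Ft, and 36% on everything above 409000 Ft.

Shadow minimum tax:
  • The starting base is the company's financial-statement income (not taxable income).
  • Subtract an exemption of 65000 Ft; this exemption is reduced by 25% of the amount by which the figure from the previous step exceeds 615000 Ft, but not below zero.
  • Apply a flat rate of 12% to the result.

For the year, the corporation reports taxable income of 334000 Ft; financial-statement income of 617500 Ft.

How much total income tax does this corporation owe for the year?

72980 Ft

Regular tax:
  126000 Ft × 15% = 18900 Ft
  208000 Ft × 26% = 54080 Ft
  → 72980 Ft

Shadow minimum tax:
  Base (financial-statement income): 617500 Ft
  Exemption: 65000 Ft − 25% × (617500 Ft − 615000 Ft) = 65000 Ft − 625 Ft = 64375 Ft
  Base: 617500 Ft − 64375 Ft = 553125 Ft
  553125 Ft × 12% = 66375 Ft

72980 Ft > 66375 Ft, so the regular tax governs.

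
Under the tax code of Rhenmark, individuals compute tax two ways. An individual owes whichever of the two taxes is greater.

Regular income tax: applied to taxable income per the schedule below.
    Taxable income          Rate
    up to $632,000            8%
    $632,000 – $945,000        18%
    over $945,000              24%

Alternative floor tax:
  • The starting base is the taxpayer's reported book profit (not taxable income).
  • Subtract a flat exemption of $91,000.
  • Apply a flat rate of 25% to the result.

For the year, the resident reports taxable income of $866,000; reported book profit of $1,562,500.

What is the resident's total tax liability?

$367,875

Alternative floor tax:
  Base (reported book profit): $1,562,500
  Less exemption $91,000 → base $1,471,500
  $1,471,500 × 25% = $367,875

Regular income tax:
  $632,000 × 8% = $50,560
  $234,000 × 18% = $42,120
  → $92,680

$367,875 > $92,680, so the alternative floor tax is the binding amount.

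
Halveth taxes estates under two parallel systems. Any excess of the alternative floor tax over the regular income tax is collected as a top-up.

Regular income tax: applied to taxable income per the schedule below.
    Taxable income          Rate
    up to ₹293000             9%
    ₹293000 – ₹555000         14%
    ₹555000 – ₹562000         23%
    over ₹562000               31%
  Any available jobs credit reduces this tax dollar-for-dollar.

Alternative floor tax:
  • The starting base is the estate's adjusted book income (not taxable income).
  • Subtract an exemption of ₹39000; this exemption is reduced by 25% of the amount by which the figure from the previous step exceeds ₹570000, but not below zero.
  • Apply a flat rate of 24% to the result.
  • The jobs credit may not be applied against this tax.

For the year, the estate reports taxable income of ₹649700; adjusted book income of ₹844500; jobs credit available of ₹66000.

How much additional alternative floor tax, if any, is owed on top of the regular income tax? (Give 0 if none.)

₹176833

Alternative floor tax:
  Base (adjusted book income): ₹844500
  Exemption: 25% × (₹844500 − ₹570000) = ₹68625 ≥ ₹39000, so the exemption is fully phased out
  Base: ₹844500 − ₹0 = ₹844500
  ₹844500 × 24% = ₹202680

Regular income tax:
  ₹293000 × 9% = ₹26370
  ₹262000 × 14% = ₹36680
  ₹7000 × 23% = ₹1610
  ₹87700 × 31% = ₹27187
  → ₹91847
  Less jobs credit ₹66000 → ₹25847

Excess of alternative floor tax over regular income tax: ₹202680 − ₹25847 = ₹176833.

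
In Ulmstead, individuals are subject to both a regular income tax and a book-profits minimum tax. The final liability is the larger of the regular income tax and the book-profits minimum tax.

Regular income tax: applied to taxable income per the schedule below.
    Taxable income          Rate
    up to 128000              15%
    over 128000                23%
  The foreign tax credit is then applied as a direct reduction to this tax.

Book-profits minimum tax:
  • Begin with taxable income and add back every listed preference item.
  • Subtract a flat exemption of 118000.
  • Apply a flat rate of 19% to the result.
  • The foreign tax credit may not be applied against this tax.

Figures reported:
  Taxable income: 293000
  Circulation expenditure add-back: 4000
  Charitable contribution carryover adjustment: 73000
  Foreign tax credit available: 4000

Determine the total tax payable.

53150

Book-profits minimum tax:
  Adjusted income: 293000 + 4000 + 73000 = 370000
  Less exemption 118000 → base 252000
  252000 × 19% = 47880

Regular income tax:
  128000 × 15% = 19200
  165000 × 23% = 37950
  → 57150
  Less foreign tax credit 4000 → 53150

53150 > 47880, so the regular income tax governs.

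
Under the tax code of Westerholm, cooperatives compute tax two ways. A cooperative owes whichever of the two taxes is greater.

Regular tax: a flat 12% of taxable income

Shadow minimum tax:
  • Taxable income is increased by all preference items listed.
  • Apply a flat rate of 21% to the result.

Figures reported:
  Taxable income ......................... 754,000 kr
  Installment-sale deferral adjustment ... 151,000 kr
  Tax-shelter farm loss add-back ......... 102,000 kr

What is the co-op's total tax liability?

Regular tax:
  754,000 kr × 12% = 90,480 kr

Shadow minimum tax:
  Adjusted income: 754,000 kr + 151,000 kr + 102,000 kr = 1,007,000 kr
  1,007,000 kr × 21% = 211,470 kr

211,470 kr > 90,480 kr, so the shadow minimum tax is the binding amount.

211,470 kr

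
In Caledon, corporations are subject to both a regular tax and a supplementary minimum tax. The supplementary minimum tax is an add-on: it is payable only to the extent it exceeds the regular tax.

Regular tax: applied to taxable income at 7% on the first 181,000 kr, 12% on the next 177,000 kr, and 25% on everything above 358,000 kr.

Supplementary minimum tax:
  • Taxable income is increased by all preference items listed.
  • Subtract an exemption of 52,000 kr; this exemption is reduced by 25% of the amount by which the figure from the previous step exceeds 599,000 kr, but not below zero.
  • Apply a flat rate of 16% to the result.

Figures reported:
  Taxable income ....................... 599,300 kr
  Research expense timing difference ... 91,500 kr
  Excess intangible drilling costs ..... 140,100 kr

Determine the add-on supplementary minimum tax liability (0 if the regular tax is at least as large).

Supplementary minimum tax:
  Adjusted income: 599,300 kr + 91,500 kr + 140,100 kr = 830,900 kr
  Exemption: 25% × (830,900 kr − 599,000 kr) = 57,975 kr ≥ 52,000 kr, so the exemption is fully phased out
  Base: 830,900 kr − 0 kr = 830,900 kr
  830,900 kr × 16% = 132,944 kr

Regular tax:
  181,000 kr × 7% = 12,670 kr
  177,000 kr × 12% = 21,240 kr
  241,300 kr × 25% = 60,325 kr
  → 94,235 kr

Excess of supplementary minimum tax over regular tax: 132,944 kr − 94,235 kr = 38,709 kr.

38,709 kr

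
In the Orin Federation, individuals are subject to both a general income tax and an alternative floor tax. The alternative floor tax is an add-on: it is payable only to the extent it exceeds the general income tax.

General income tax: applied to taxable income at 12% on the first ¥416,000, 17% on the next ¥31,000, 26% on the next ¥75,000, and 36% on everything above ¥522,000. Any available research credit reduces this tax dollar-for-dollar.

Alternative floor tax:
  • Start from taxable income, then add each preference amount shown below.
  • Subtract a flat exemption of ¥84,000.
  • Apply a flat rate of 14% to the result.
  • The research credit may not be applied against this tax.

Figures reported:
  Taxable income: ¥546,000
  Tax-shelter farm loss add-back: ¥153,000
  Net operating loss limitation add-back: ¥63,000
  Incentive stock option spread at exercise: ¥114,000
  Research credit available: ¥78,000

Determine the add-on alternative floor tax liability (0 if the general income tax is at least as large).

Alternative floor tax:
  Adjusted income: ¥546,000 + ¥153,000 + ¥63,000 + ¥114,000 = ¥876,000
  Less exemption ¥84,000 → base ¥792,000
  ¥792,000 × 14% = ¥110,880

General income tax:
  ¥416,000 × 12% = ¥49,920
  ¥31,000 × 17% = ¥5,270
  ¥75,000 × 26% = ¥19,500
  ¥24,000 × 36% = ¥8,640
  → ¥83,330
  Less research credit ¥78,000 → ¥5,330

Excess of alternative floor tax over general income tax: ¥110,880 − ¥5,330 = ¥105,550.

¥105,550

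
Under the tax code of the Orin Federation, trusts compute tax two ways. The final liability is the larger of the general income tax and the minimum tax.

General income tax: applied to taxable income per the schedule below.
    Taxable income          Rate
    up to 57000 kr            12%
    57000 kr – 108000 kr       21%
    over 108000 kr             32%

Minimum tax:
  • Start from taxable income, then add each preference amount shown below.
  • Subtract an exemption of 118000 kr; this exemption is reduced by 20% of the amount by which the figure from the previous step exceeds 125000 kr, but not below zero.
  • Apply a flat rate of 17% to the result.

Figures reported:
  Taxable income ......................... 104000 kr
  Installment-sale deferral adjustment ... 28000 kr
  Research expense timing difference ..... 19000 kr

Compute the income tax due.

General income tax:
  57000 kr × 12% = 6840 kr
  47000 kr × 21% = 9870 kr
  → 16710 kr

Minimum tax:
  Adjusted income: 104000 kr + 28000 kr + 19000 kr = 151000 kr
  Exemption: 118000 kr − 20% × (151000 kr − 125000 kr) = 118000 kr − 5200 kr = 112800 kr
  Base: 151000 kr − 112800 kr = 38200 kr
  38200 kr × 17% = 6494 kr

16710 kr > 6494 kr, so the general income tax governs.

16710 kr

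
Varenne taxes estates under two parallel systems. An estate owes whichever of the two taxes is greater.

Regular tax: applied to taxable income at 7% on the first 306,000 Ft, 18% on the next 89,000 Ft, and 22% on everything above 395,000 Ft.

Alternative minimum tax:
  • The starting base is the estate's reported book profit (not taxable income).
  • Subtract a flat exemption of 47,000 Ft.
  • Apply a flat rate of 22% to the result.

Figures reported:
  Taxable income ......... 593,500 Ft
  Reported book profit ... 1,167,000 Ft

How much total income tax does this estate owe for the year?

246,400 Ft

Alternative minimum tax:
  Base (reported book profit): 1,167,000 Ft
  Less exemption 47,000 Ft → base 1,120,000 Ft
  1,120,000 Ft × 22% = 246,400 Ft

Regular tax:
  306,000 Ft × 7% = 21,420 Ft
  89,000 Ft × 18% = 16,020 Ft
  198,500 Ft × 22% = 43,670 Ft
  → 81,110 Ft

246,400 Ft > 81,110 Ft, so the alternative minimum tax is the binding amount.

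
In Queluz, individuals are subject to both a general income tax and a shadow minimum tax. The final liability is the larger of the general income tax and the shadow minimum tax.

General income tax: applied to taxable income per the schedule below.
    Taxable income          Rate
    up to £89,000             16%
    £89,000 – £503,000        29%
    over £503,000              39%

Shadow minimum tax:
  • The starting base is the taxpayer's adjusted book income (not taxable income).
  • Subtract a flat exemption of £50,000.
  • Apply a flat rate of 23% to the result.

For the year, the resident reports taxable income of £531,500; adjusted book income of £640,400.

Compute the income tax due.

£145,415

Shadow minimum tax:
  Base (adjusted book income): £640,400
  Less exemption £50,000 → base £590,400
  £590,400 × 23% = £135,792

General income tax:
  £89,000 × 16% = £14,240
  £414,000 × 29% = £120,060
  £28,500 × 39% = £11,115
  → £145,415

£145,415 > £135,792, so the general income tax governs.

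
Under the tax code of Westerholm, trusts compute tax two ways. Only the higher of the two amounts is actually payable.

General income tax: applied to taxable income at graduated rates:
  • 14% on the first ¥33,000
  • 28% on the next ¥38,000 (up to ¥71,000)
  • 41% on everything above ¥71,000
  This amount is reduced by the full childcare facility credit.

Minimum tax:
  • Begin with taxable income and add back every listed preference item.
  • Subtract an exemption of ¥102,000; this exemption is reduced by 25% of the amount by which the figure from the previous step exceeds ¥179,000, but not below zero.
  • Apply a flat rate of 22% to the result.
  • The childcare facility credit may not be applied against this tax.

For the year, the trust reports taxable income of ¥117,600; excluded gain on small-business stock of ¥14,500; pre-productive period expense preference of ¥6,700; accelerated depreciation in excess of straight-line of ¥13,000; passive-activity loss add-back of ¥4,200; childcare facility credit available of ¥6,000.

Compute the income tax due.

¥28,366

Minimum tax:
  Adjusted income: ¥117,600 + ¥14,500 + ¥6,700 + ¥13,000 + ¥4,200 = ¥156,000
  Exemption: ¥156,000 ≤ ¥179,000, so full ¥102,000 applies
  Base: ¥156,000 − ¥102,000 = ¥54,000
  ¥54,000 × 22% = ¥11,880

General income tax:
  ¥33,000 × 14% = ¥4,620
  ¥38,000 × 28% = ¥10,640
  ¥46,600 × 41% = ¥19,106
  → ¥34,366
  Less childcare facility credit ¥6,000 → ¥28,366

¥28,366 > ¥11,880, so the general income tax governs.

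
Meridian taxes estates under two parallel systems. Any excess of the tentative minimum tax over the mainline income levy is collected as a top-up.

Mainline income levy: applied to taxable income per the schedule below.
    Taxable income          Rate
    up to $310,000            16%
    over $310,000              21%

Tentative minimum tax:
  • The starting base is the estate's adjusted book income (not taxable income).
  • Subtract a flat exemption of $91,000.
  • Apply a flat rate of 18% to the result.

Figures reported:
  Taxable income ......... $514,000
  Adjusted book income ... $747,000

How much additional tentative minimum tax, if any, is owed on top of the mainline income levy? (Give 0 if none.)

Tentative minimum tax:
  Base (adjusted book income): $747,000
  Less exemption $91,000 → base $656,000
  $656,000 × 18% = $118,080

Mainline income levy:
  $310,000 × 16% = $49,600
  $204,000 × 21% = $42,840
  → $92,440

Excess of tentative minimum tax over mainline income levy: $118,080 − $92,440 = $25,640.

$25,640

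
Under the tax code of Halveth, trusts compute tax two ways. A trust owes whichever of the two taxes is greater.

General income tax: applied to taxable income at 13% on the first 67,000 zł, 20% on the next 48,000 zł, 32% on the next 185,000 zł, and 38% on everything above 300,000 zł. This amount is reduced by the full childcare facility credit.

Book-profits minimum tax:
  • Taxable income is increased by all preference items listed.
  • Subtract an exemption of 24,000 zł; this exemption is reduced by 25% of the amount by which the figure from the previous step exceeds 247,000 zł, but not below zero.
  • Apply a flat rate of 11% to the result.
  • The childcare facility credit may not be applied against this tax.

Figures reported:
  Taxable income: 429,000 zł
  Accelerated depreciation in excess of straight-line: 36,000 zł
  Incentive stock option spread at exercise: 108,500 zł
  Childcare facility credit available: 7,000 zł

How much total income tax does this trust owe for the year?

119,530 zł

Book-profits minimum tax:
  Adjusted income: 429,000 zł + 36,000 zł + 108,500 zł = 573,500 zł
  Exemption: 25% × (573,500 zł − 247,000 zł) = 81,625 zł ≥ 24,000 zł, so the exemption is fully phased out
  Base: 573,500 zł − 0 zł = 573,500 zł
  573,500 zł × 11% = 63,085 zł

General income tax:
  67,000 zł × 13% = 8,710 zł
  48,000 zł × 20% = 9,600 zł
  185,000 zł × 32% = 59,200 zł
  129,000 zł × 38% = 49,020 zł
  → 126,530 zł
  Less childcare facility credit 7,000 zł → 119,530 zł

119,530 zł > 63,085 zł, so the general income tax governs.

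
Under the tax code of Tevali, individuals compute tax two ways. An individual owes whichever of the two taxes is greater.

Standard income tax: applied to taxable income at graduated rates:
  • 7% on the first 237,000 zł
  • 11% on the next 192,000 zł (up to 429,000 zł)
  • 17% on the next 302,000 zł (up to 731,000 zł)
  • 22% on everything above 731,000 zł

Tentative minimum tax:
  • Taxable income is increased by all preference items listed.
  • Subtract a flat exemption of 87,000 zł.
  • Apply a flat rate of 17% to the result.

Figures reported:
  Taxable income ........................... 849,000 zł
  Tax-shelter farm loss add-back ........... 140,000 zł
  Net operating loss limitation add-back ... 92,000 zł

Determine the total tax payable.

168,980 zł

Standard income tax:
  237,000 zł × 7% = 16,590 zł
  192,000 zł × 11% = 21,120 zł
  302,000 zł × 17% = 51,340 zł
  118,000 zł × 22% = 25,960 zł
  → 115,010 zł

Tentative minimum tax:
  Adjusted income: 849,000 zł + 140,000 zł + 92,000 zł = 1,081,000 zł
  Less exemption 87,000 zł → base 994,000 zł
  994,000 zł × 17% = 168,980 zł

168,980 zł > 115,010 zł, so the tentative minimum tax is the binding amount.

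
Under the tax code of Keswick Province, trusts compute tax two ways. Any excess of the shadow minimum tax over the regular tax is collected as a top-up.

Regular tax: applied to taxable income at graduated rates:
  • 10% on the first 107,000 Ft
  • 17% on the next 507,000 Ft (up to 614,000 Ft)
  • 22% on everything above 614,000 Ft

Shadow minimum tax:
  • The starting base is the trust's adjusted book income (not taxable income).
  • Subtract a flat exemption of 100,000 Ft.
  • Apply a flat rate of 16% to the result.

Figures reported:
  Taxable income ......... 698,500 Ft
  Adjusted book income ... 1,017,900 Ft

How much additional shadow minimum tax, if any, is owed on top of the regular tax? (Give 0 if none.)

31,384 Ft

Regular tax:
  107,000 Ft × 10% = 10,700 Ft
  507,000 Ft × 17% = 86,190 Ft
  84,500 Ft × 22% = 18,590 Ft
  → 115,480 Ft

Shadow minimum tax:
  Base (adjusted book income): 1,017,900 Ft
  Less exemption 100,000 Ft → base 917,900 Ft
  917,900 Ft × 16% = 146,864 Ft

Excess of shadow minimum tax over regular tax: 146,864 Ft − 115,480 Ft = 31,384 Ft.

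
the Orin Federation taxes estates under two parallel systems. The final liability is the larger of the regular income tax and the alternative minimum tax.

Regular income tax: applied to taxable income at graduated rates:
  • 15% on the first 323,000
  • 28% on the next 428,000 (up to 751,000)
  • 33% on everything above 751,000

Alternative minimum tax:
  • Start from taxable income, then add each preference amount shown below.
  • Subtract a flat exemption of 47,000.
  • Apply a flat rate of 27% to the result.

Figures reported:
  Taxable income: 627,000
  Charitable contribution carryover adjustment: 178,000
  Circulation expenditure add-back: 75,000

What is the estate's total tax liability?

Alternative minimum tax:
  Adjusted income: 627,000 + 178,000 + 75,000 = 880,000
  Less exemption 47,000 → base 833,000
  833,000 × 27% = 224,910

Regular income tax:
  323,000 × 15% = 48,450
  304,000 × 28% = 85,120
  → 133,570

224,910 > 133,570, so the alternative minimum tax is the binding amount.

224,910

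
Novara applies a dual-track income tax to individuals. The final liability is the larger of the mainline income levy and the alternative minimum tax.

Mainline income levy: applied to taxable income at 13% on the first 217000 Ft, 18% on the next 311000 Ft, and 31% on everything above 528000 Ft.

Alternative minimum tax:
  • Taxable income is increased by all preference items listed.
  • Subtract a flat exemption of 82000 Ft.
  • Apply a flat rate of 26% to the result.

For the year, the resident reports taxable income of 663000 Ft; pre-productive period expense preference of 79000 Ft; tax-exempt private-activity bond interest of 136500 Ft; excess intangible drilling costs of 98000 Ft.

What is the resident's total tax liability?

232570 Ft

Mainline income levy:
  217000 Ft × 13% = 28210 Ft
  311000 Ft × 18% = 55980 Ft
  135000 Ft × 31% = 41850 Ft
  → 126040 Ft

Alternative minimum tax:
  Adjusted income: 663000 Ft + 79000 Ft + 136500 Ft + 98000 Ft = 976500 Ft
  Less exemption 82000 Ft → base 894500 Ft
  894500 Ft × 26% = 232570 Ft

232570 Ft > 126040 Ft, so the alternative minimum tax is the binding amount.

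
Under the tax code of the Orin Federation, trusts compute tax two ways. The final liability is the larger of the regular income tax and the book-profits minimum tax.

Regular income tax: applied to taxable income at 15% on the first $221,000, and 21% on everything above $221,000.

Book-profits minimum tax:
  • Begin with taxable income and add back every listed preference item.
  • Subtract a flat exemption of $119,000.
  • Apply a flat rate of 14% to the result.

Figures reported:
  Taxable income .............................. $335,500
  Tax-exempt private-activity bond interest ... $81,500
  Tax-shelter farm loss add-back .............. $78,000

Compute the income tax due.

$57,195

Book-profits minimum tax:
  Adjusted income: $335,500 + $81,500 + $78,000 = $495,000
  Less exemption $119,000 → base $376,000
  $376,000 × 14% = $52,640

Regular income tax:
  $221,000 × 15% = $33,150
  $114,500 × 21% = $24,045
  → $57,195

$57,195 > $52,640, so the regular income tax governs.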